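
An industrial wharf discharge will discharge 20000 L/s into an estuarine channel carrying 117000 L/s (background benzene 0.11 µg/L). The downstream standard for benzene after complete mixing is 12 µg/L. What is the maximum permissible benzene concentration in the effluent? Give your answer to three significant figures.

At the limit, (Qr·Cr + Qe·Cₑ)/(Qr + Qe) = 12:
Cₑ = (137000·12 − 117000·0.1100) / 20000 = 81.56 µg/L.

81.6 µg/L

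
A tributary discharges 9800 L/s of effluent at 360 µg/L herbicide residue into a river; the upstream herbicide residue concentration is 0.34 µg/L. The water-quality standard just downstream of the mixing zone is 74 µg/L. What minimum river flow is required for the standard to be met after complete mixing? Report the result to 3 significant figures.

Set C_mix = 74: (Q·0.3400 + 9800·360.0) / (Q + 9800) = 74
→ Q = 9800·(360.0 − 74)/(74 − 0.3400) = 38050 L/s.

38100 L/s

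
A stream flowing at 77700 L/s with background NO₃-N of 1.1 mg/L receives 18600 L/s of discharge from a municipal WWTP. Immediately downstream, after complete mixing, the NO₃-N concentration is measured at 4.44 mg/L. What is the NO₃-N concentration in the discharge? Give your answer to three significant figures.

18.4 mg/L

Mass balance: 77700·1.100 + 18600·Cₑ = 96300·4.440
→ Cₑ = (96300·4.440 − 77700·1.100) / 18600 = 18.39 mg/L.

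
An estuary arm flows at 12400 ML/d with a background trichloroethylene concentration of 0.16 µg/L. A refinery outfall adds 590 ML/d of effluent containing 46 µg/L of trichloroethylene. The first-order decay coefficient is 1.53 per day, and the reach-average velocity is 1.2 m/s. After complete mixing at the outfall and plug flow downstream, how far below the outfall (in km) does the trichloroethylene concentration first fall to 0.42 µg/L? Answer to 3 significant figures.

113 km

Mixed concentration C = ΣQC/ΣQ = (12400·0.1600 + 590.0·46.00) / 12990 = 29120/12990 = 2.242 µg/L.
Set 2.242·exp(−k·t) = 0.42 → t = ln(2.242/0.42)/k = 94580 s = 26.27 h.
Distance = v·t = 1.2·94580 = 113500 m = 113.5 km.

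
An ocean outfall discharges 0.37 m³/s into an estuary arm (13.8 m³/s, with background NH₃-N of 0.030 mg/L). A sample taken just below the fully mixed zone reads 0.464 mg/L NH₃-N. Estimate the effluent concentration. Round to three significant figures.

Mass balance: 13.80·0.03000 + 0.3700·Cₑ = 14.17·0.4640
→ Cₑ = (14.17·0.4640 − 13.80·0.03000) / 0.3700 = 16.65 mg/L.

16.7 mg/L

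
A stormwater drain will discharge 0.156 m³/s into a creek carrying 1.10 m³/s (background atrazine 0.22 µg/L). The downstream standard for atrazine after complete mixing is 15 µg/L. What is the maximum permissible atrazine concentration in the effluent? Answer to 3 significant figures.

At the limit, (Qr·Cr + Qe·Cₑ)/(Qr + Qe) = 15:
Cₑ = (1.256·15 − 1.100·0.2200) / 0.1560 = 119.2 µg/L.

119 µg/L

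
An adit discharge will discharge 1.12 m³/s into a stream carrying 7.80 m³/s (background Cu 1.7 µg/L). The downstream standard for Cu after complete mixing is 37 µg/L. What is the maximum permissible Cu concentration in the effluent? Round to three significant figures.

283 µg/L

At the limit, (Qr·Cr + Qe·Cₑ)/(Qr + Qe) = 37:
Cₑ = (8.920·37 − 7.800·1.700) / 1.120 = 282.8 µg/L.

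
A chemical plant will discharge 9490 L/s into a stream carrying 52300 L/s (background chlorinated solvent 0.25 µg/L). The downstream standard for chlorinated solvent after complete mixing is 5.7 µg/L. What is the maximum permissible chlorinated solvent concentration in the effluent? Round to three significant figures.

35.7 µg/L

At the limit, (Qr·Cr + Qe·Cₑ)/(Qr + Qe) = 5.7:
Cₑ = (61790·5.7 − 52300·0.2500) / 9490 = 35.74 µg/L.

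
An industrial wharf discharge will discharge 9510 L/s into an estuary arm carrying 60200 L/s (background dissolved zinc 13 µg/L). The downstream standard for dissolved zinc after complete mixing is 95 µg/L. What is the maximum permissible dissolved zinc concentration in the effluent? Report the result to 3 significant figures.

614 µg/L

At the limit, (Qr·Cr + Qe·Cₑ)/(Qr + Qe) = 95:
Cₑ = (69710·95 − 60200·13.00) / 9510 = 614.1 µg/L.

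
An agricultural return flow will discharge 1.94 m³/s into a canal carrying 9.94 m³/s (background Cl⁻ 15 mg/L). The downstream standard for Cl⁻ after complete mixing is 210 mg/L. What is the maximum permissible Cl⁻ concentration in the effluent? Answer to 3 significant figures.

At the limit, (Qr·Cr + Qe·Cₑ)/(Qr + Qe) = 210:
Cₑ = (11.88·210 − 9.940·15.00) / 1.940 = 1209 mg/L.

1210 mg/L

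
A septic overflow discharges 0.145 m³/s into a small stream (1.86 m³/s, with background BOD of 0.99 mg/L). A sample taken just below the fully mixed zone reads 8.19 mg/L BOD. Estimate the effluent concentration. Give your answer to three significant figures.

Mass balance: 1.860·0.9900 + 0.1450·Cₑ = 2.005·8.190
→ Cₑ = (2.005·8.190 − 1.860·0.9900) / 0.1450 = 100.5 mg/L.

101 mg/L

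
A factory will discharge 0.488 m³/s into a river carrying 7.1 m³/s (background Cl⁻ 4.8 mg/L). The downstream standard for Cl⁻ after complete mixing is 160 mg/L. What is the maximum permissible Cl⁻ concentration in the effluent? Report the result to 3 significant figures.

At the limit, (Qr·Cr + Qe·Cₑ)/(Qr + Qe) = 160:
Cₑ = (7.588·160 − 7.100·4.800) / 0.4880 = 2418 mg/L.

2420 mg/L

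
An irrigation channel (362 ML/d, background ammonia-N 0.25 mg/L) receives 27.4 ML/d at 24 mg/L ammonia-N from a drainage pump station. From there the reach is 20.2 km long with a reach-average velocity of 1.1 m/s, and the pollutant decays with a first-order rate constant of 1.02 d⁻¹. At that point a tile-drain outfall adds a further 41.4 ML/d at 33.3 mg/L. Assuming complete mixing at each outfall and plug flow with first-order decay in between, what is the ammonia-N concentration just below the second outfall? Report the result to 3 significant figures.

Flow-weighted average: C = (362.0·0.2500 + 27.40·24.00) / 389.4 = 748.1/389.4 = 1.921 mg/L; combined flow 389.4 ML/d.
Travel time t = 20.2·1000 / 1.1 = 18360 s = 5.101 h.
After decay, C = 1.921 × e^(−kt) = 1.921 × 0.8051 = 1.547 mg/L.
At the second outfall, C = (389.4·1.547 + 41.40·33.30) / (389.4 + 41.40) = 4.598 mg/L.

4.60 mg/L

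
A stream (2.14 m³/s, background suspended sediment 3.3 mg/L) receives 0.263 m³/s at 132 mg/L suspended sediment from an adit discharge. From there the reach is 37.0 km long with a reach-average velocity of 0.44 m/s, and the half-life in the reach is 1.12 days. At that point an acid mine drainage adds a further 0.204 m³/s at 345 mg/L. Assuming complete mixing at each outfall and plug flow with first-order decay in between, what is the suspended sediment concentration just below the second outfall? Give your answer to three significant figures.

35.8 mg/L

Flow-weighted average: C = (2.140·3.300 + 0.2630·132.0) / 2.403 = 41.78/2.403 = 17.39 mg/L; combined flow 2.403 m³/s.
Travel time t = 37.0·1000 / 0.44 = 84090 s = 23.36 h.
Half-life 1.12 d → k = ln 2 / 1.12 = 0.6189 d⁻¹.
Decay over the reach: 17.39·exp(−kt) = 17.39·0.5475 = 9.519 mg/L.
At the second outfall, C = (2.403·9.519 + 0.2040·345.0) / (2.403 + 0.2040) = 35.77 mg/L.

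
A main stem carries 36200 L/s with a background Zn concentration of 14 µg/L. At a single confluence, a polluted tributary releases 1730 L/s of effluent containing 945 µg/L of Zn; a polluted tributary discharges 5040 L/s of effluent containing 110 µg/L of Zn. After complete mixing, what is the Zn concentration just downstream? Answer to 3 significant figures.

62.7 µg/L

Mass balance: C = (36200·14.00 + 1730·945.0 + 5040·110.0) / 42970 = 2696000/42970 = 62.74 µg/L.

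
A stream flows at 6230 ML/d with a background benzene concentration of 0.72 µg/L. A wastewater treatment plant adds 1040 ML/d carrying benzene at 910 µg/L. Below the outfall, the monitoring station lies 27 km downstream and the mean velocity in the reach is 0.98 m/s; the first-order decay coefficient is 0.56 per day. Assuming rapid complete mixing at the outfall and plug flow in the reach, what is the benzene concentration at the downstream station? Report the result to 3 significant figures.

109 µg/L

Conservation of mass: C = (6230·0.7200 + 1040·910.0) / 7270 = 950900/7270 = 130.8 µg/L.
Travel time t = 27·1000 / 0.98 = 27550 s = 7.653 h.
Applying C = C₀e^(−kt): 130.8 × 0.8365 = 109.4 µg/L.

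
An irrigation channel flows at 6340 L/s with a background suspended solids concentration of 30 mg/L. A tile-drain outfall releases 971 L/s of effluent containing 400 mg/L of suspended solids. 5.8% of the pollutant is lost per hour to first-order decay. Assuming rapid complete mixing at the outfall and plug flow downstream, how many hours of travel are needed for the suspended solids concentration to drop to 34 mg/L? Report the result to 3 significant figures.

Mass balance: C = (6340·30.00 + 971.0·400.0) / 7311 = 578600/7311 = 79.14 mg/L.
5.8%/h lost → k = −ln(1 − 0.058) = 0.05975 h⁻¹.
79.14·exp(−k·t) = 34 → t = ln(79.14/34)/k = 50900 s = 14.14 h.

14.1 h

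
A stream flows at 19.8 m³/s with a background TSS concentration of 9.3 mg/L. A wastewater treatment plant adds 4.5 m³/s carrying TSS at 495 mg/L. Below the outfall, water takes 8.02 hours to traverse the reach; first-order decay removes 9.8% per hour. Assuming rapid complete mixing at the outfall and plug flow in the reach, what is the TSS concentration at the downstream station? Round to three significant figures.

43.4 mg/L

Flow-weighted average: C = (19.80·9.300 + 4.500·495.0) / 24.30 = 2412/24.30 = 99.24 mg/L.
9.8%/h lost → k = −ln(1 − 0.098) = 0.1031 h⁻¹.
After decay, C = 99.24 × e^(−kt) = 99.24 × 0.4373 = 43.40 mg/L.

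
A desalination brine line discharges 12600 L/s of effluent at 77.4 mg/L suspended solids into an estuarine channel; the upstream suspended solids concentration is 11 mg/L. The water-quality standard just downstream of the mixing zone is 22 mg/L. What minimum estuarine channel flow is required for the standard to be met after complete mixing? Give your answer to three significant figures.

Set C_mix = 22: (Q·11.00 + 12600·77.40) / (Q + 12600) = 22
→ Q = 12600·(77.40 − 22)/(22 − 11.00) = 63460 L/s.

63500 L/s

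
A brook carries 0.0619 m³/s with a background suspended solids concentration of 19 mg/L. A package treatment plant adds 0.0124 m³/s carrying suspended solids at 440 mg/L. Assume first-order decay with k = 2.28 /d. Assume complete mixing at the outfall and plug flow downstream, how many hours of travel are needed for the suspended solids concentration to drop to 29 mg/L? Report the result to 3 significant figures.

11.8 h

Conservation of mass: C = (0.06190·19.00 + 0.01240·440.0) / 0.07430 = 6.632/0.07430 = 89.26 mg/L.
89.26·exp(−k·t) = 29 → t = ln(89.26/29)/k = 42600 s = 11.83 h.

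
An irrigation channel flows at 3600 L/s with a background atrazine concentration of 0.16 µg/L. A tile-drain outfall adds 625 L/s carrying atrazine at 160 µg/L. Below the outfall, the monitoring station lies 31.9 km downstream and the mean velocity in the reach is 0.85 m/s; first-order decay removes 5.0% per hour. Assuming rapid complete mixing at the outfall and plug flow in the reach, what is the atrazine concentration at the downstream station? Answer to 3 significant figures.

13.9 µg/L

Flow-weighted average: C = (3600·0.1600 + 625.0·160.0) / 4225 = 100600/4225 = 23.80 µg/L.
Travel time t = 31.9·1000 / 0.85 = 37530 s = 10.42 h.
5.0%/h lost → k = −ln(1 − 0.05) = 0.05129 h⁻¹.
Decay over the reach: 23.80·exp(−kt) = 23.80·0.5858 = 13.95 µg/L.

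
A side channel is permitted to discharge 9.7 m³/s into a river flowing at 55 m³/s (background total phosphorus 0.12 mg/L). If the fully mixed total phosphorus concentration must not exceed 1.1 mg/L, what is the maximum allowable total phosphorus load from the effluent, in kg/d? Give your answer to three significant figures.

Mass balance at the limit: 55.00·0.1200 + 9.700·Cₑ = 64.70·1.1 → Cₑ = 6.657 mg/L.
Load = 9.700 m³/s × 6.657 g/m³ × 86 400 s/d = 5579 kg/d.

5580 kg/d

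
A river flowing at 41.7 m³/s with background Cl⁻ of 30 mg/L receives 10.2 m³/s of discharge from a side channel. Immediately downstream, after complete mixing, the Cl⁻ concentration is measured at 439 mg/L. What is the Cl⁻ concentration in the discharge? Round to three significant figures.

Mass balance: 41.70·30.00 + 10.20·Cₑ = 51.90·439.0
→ Cₑ = (51.90·439.0 − 41.70·30.00) / 10.20 = 2111 mg/L.

2110 mg/L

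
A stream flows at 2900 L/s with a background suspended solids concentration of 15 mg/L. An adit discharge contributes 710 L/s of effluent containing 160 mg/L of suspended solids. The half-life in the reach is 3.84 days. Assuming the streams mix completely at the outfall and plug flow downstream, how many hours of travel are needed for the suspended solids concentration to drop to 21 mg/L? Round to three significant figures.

Flow-weighted average: C = (2900·15.00 + 710.0·160.0) / 3610 = 157100/3610 = 43.52 mg/L.
Half-life 3.84 d → k = ln 2 / 3.84 = 0.1805 d⁻¹.
43.52·exp(−k·t) = 21 → t = ln(43.52/21)/k = 348800 s = 96.88 h.

96.9 h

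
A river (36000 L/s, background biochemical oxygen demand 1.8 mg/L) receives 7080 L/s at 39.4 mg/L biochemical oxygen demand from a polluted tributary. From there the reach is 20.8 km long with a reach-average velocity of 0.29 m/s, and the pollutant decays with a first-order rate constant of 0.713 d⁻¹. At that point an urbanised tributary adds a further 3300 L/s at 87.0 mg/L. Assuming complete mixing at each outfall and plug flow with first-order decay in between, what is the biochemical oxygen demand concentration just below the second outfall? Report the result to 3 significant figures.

Conservation of mass: C = (36000·1.800 + 7080·39.40) / 43080 = 343800/43080 = 7.979 mg/L; combined flow 43080 L/s.
Travel time t = 20.8·1000 / 0.29 = 71720 s = 19.92 h.
Applying C = C₀e^(−kt): 7.979 × 0.5533 = 4.415 mg/L.
At the second outfall, C = (43080·4.415 + 3300·87.00) / (43080 + 3300) = 10.29 mg/L.

10.3 mg/L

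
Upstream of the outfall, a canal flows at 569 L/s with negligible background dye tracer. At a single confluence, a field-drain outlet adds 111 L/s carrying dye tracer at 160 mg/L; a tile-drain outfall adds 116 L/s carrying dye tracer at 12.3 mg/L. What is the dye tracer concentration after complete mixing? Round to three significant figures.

After mixing, C = (569.0·0 + 111.0·160.0 + 116.0·12.30) / 796.0 = 19190/796.0 = 24.10 mg/L.

24.1 mg/L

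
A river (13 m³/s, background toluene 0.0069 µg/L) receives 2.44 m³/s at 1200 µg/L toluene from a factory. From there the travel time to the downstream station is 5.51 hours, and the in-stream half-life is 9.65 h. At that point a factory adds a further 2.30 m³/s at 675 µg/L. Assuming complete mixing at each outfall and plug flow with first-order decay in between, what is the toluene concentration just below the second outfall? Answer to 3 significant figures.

Flow-weighted average: C = (13.00·0.006900 + 2.440·1200) / 15.44 = 2928/15.44 = 189.6 µg/L; combined flow 15.44 m³/s.
Half-life 9.65 h → k = ln 2 / 9.65 = 0.07183 h⁻¹ = 1.724 d⁻¹.
Decay over the reach: 189.6·exp(−kt) = 189.6·0.6732 = 127.7 µg/L.
At the second outfall, C = (15.44·127.7 + 2.300·675.0) / (15.44 + 2.300) = 198.6 µg/L.

199 µg/L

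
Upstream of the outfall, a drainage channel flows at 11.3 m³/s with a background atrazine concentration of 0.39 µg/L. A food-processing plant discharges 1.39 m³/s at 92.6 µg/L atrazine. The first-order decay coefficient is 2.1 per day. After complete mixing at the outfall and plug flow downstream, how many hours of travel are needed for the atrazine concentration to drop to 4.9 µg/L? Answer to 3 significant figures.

Conservation of mass: C = (11.30·0.3900 + 1.390·92.60) / 12.69 = 133.1/12.69 = 10.49 µg/L.
10.49·exp(−k·t) = 4.9 → t = ln(10.49/4.9)/k = 31320 s = 8.700 h.

8.70 h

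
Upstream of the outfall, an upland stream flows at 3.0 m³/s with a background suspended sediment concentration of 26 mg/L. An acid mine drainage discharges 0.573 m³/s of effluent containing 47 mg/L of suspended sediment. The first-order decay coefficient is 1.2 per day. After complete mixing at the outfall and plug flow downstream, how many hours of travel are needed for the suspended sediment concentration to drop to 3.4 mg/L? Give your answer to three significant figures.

Flow-weighted average: C = (3.000·26.00 + 0.5730·47.00) / 3.573 = 104.9/3.573 = 29.37 mg/L.
29.37·exp(−k·t) = 3.4 → t = ln(29.37/3.4)/k = 155200 s = 43.12 h.

43.1 h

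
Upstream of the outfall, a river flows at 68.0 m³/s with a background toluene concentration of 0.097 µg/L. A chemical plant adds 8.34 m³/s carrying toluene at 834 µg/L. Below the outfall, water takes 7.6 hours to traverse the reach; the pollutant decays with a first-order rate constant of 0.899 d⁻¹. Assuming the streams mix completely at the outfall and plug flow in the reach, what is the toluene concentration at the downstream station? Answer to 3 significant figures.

Conservation of mass: C = (68.00·0.09700 + 8.340·834.0) / 76.34 = 6962/76.34 = 91.20 µg/L.
After decay, C = 91.20 × e^(−kt) = 91.20 × 0.7523 = 68.60 µg/L.

68.6 µg/L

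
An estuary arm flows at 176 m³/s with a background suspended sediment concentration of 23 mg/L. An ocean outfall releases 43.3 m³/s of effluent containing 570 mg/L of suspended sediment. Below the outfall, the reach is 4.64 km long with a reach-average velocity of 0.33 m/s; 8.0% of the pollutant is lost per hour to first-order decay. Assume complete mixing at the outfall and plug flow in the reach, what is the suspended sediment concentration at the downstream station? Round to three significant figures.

94.6 mg/L

Mixed concentration C = ΣQC/ΣQ = (176.0·23.00 + 43.30·570.0) / 219.3 = 28730/219.3 = 131.0 mg/L.
Travel time t = 4.64·1000 / 0.33 = 14060 s = 3.906 h.
8.0%/h lost → k = −ln(1 − 0.08) = 0.08338 h⁻¹.
Applying C = C₀e^(−kt): 131.0 × 0.7220 = 94.59 mg/L.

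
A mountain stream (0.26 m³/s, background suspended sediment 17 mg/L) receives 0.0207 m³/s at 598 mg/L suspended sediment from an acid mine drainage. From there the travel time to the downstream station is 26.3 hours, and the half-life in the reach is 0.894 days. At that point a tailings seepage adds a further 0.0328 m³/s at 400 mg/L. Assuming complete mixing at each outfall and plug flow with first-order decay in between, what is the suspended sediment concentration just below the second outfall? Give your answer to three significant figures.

Flow-weighted average: C = (0.2600·17.00 + 0.02070·598.0) / 0.2807 = 16.80/0.2807 = 59.85 mg/L; combined flow 0.2807 m³/s.
Half-life 0.894 d → k = ln 2 / 0.894 = 0.7753 d⁻¹.
After decay, C = 59.85 × e^(−kt) = 59.85 × 0.4276 = 25.59 mg/L.
Second outfall: C = (0.2807·25.59 + 0.03280·400.0)/0.3135 = 64.76 mg/L.

64.8 mg/L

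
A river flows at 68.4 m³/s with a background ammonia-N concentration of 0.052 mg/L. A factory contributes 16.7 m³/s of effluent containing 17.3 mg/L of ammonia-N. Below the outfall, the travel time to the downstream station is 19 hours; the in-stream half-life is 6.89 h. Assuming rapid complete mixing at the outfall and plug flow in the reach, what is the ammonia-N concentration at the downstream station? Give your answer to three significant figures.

Mixed concentration C = ΣQC/ΣQ = (68.40·0.05200 + 16.70·17.30) / 85.10 = 292.5/85.10 = 3.437 mg/L.
Half-life 6.89 h → k = ln 2 / 6.89 = 0.1006 h⁻¹ = 2.414 d⁻¹.
Decay over the reach: 3.437·exp(−kt) = 3.437·0.1479 = 0.5082 mg/L.

0.508 mg/L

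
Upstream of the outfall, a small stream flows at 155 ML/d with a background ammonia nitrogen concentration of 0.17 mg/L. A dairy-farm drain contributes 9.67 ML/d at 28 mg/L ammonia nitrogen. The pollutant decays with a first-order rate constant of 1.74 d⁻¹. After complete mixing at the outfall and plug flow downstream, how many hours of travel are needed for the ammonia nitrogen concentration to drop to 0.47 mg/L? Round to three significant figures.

Mixed concentration C = ΣQC/ΣQ = (155.0·0.1700 + 9.670·28.00) / 164.7 = 297.1/164.7 = 1.804 mg/L.
1.804·exp(−k·t) = 0.47 → t = ln(1.804/0.47)/k = 66800 s = 18.55 h.

18.6 h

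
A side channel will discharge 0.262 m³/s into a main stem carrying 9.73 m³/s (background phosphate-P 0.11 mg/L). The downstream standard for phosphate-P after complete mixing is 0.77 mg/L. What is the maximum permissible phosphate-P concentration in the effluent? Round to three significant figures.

At the limit, (Qr·Cr + Qe·Cₑ)/(Qr + Qe) = 0.77:
Cₑ = (9.992·0.77 − 9.730·0.1100) / 0.2620 = 25.28 mg/L.

25.3 mg/L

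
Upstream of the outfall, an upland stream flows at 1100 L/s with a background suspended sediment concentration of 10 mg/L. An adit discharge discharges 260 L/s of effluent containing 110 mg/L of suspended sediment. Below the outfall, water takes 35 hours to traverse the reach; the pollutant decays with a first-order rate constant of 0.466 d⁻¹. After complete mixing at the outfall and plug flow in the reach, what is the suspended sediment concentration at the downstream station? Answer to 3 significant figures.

14.8 mg/L

After mixing, C = (1100·10.00 + 260.0·110.0) / 1360 = 39600/1360 = 29.12 mg/L.
First-order decay: C = 29.12·exp(−k·t) = 29.12·0.5068 = 14.76 mg/L.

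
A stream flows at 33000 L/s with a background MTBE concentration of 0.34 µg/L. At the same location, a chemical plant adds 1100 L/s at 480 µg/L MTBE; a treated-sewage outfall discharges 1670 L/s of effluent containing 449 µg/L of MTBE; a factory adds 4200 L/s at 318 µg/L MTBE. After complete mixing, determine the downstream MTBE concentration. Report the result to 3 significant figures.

65.7 µg/L

Mass balance: C = (33000·0.3400 + 1100·480.0 + 1670·449.0 + 4200·318.0) / 39970 = 2625000/39970 = 65.67 µg/L.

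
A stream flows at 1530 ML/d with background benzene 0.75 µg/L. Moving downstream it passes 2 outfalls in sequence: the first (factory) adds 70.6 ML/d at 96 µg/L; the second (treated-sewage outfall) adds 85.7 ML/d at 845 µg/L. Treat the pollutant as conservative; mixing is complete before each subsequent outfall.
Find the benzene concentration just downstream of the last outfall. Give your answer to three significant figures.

47.6 µg/L

Outfall 1: combined Q = 1601 ML/d; C = (1530·0.7500 + 70.60·96.00)/1601 = 4.951 µg/L.
Outfall 2: combined Q = 1686 ML/d; C = (1601·4.951 + 85.70·845.0)/1686 = 47.64 µg/L.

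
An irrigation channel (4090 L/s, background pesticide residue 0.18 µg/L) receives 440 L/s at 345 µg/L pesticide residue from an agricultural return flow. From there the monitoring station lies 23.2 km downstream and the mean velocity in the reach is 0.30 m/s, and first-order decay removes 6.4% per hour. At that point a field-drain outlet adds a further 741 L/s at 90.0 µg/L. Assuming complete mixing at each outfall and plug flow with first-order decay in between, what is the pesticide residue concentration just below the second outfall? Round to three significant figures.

Flow-weighted average: C = (4090·0.1800 + 440.0·345.0) / 4530 = 152500/4530 = 33.67 µg/L; combined flow 4530 L/s.
Travel time t = 23.2·1000 / 0.30 = 77330 s = 21.48 h.
6.4%/h lost → k = −ln(1 − 0.064) = 0.06614 h⁻¹.
First-order decay: C = 33.67·exp(−k·t) = 33.67·0.2415 = 8.133 µg/L.
Second outfall: C = (4530·8.133 + 741.0·90.00)/5271 = 19.64 µg/L.

19.6 µg/L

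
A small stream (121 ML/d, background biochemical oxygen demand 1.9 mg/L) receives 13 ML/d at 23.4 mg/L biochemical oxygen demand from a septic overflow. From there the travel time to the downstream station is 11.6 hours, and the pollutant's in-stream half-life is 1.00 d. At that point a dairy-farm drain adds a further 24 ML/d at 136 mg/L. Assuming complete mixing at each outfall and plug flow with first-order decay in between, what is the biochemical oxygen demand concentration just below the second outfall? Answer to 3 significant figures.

Flow-weighted average: C = (121.0·1.900 + 13.00·23.40) / 134.0 = 534.1/134.0 = 3.986 mg/L; combined flow 134.0 ML/d.
Half-life 1.00 d → k = ln 2 / 1.00 = 0.6931 d⁻¹.
Applying C = C₀e^(−kt): 3.986 × 0.7153 = 2.851 mg/L.
At the second outfall, C = (134.0·2.851 + 24.00·136.0) / (134.0 + 24.00) = 23.08 mg/L.

23.1 mg/L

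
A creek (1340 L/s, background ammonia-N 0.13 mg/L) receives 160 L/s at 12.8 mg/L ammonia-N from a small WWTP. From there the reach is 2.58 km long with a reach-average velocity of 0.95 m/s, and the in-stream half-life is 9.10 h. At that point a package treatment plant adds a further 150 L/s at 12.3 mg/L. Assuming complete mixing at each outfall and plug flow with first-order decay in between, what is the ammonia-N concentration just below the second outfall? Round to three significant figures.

2.39 mg/L

Mixed concentration C = ΣQC/ΣQ = (1340·0.1300 + 160.0·12.80) / 1500 = 2222/1500 = 1.481 mg/L; combined flow 1500 L/s.
Travel time t = 2.58·1000 / 0.95 = 2716 s = 0.7544 h.
Half-life 9.10 h → k = ln 2 / 9.10 = 0.07617 h⁻¹ = 1.828 d⁻¹.
Applying C = C₀e^(−kt): 1.481 × 0.9442 = 1.399 mg/L.
Second outfall: C = (1500·1.399 + 150.0·12.30)/1650 = 2.390 mg/L.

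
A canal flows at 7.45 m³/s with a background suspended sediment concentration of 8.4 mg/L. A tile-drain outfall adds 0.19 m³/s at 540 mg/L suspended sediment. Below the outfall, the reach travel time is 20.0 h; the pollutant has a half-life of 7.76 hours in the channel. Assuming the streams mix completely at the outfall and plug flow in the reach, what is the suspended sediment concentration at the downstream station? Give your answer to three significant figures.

3.62 mg/L

After mixing, C = (7.450·8.400 + 0.1900·540.0) / 7.640 = 165.2/7.640 = 21.62 mg/L.
Half-life 7.76 h → k = ln 2 / 7.76 = 0.08932 h⁻¹ = 2.144 d⁻¹.
Decay over the reach: 21.62·exp(−kt) = 21.62·0.1676 = 3.623 mg/L.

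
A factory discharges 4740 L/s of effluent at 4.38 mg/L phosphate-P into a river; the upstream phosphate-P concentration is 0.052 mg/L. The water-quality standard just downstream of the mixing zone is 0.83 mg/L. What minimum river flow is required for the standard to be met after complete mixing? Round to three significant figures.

21600 L/s

Set C_mix = 0.83: (Q·0.05200 + 4740·4.380) / (Q + 4740) = 0.83
→ Q = 4740·(4.380 − 0.83)/(0.83 − 0.05200) = 21630 L/s.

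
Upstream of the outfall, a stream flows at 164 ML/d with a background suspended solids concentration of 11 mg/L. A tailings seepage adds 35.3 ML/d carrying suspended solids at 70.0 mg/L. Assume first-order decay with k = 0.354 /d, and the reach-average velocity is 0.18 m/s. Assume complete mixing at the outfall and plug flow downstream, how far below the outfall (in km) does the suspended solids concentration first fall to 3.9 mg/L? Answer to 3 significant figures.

74.9 km

Mixed concentration C = ΣQC/ΣQ = (164.0·11.00 + 35.30·70.00) / 199.3 = 4275/199.3 = 21.45 mg/L.
Set 21.45·exp(−k·t) = 3.9 → t = ln(21.45/3.9)/k = 416100 s = 115.6 h.
Distance = v·t = 0.18·416100 = 74890 m = 74.89 km.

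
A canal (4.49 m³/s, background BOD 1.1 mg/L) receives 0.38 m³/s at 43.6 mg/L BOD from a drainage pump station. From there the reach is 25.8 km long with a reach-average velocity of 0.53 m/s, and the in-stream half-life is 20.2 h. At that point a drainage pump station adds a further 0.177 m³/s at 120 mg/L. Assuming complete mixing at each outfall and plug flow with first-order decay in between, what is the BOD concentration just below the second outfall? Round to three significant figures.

Flow-weighted average: C = (4.490·1.100 + 0.3800·43.60) / 4.870 = 21.51/4.870 = 4.416 mg/L; combined flow 4.870 m³/s.
Travel time t = 25.8·1000 / 0.53 = 48680 s = 13.52 h.
Half-life 20.2 h → k = ln 2 / 20.2 = 0.03431 h⁻¹ = 0.8235 d⁻¹.
Applying C = C₀e^(−kt): 4.416 × 0.6288 = 2.777 mg/L.
Second outfall: C = (4.870·2.777 + 0.1770·120.0)/5.047 = 6.888 mg/L.

6.89 mg/L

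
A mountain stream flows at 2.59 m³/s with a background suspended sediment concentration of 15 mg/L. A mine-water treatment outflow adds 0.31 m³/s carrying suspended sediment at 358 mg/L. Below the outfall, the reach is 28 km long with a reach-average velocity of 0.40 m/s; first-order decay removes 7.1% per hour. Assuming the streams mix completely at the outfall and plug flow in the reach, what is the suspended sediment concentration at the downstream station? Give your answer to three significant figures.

Mass balance: C = (2.590·15.00 + 0.3100·358.0) / 2.900 = 149.8/2.900 = 51.67 mg/L.
Travel time t = 28·1000 / 0.40 = 70000 s = 19.44 h.
7.1%/h lost → k = −ln(1 − 0.071) = 0.07365 h⁻¹.
Decay over the reach: 51.67·exp(−kt) = 51.67·0.2388 = 12.34 mg/L.

12.3 mg/L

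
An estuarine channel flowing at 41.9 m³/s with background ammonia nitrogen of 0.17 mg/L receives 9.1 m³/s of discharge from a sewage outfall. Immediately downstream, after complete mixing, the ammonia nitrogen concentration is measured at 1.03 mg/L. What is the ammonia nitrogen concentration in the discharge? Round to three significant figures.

4.99 mg/L

Mass balance: 41.90·0.1700 + 9.100·Cₑ = 51.00·1.030
→ Cₑ = (51.00·1.030 − 41.90·0.1700) / 9.100 = 4.990 mg/L.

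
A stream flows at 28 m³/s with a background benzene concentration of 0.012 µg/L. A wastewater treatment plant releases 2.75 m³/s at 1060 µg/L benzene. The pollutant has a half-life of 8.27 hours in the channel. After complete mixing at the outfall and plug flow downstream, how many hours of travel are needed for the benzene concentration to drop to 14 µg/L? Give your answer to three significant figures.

22.8 h

Flow-weighted average: C = (28.00·0.01200 + 2.750·1060) / 30.75 = 2915/30.75 = 94.81 µg/L.
Half-life 8.27 h → k = ln 2 / 8.27 = 0.08381 h⁻¹ = 2.012 d⁻¹.
94.81·exp(−k·t) = 14 → t = ln(94.81/14)/k = 82160 s = 22.82 h.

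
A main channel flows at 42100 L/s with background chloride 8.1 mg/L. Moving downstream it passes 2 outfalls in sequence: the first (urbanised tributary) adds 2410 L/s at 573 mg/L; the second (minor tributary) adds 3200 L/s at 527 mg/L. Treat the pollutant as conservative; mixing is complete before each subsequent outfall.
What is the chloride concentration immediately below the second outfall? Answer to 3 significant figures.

After outfall 1: Q = 42100 + 2410 = 44510 L/s; C = (42100·8.100 + 2410·573.0)/44510 = 38.69 mg/L.
After outfall 2: Q = 44510 + 3200 = 47710 L/s; C = (44510·38.69 + 3200·527.0)/47710 = 71.44 mg/L.

71.4 mg/L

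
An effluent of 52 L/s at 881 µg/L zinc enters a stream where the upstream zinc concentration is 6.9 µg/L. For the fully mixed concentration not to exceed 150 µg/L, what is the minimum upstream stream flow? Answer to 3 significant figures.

Set C_mix = 150: (Q·6.900 + 52.00·881.0) / (Q + 52.00) = 150
→ Q = 52.00·(881.0 − 150)/(150 − 6.900) = 265.6 L/s.

266 L/s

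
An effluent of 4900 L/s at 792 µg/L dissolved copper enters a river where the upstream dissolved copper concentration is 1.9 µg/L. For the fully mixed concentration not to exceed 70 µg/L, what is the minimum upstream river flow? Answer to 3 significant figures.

52000 L/s

Set C_mix = 70: (Q·1.900 + 4900·792.0) / (Q + 4900) = 70
→ Q = 4900·(792.0 − 70)/(70 − 1.900) = 51950 L/s.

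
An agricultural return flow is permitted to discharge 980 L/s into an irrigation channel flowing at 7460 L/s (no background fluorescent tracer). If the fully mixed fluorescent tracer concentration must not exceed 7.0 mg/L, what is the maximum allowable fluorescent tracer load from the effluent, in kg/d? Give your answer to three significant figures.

5100 kg/d

Mass balance at the limit: 7460·0 + 980.0·Cₑ = 8440·7.0 → Cₑ = 60.29 mg/L.
980.0 L/s = 0.9800 m³/s. Load = 0.9800 m³/s × 60.29 g/m³ × 86 400 s/d = 5105 kg/d.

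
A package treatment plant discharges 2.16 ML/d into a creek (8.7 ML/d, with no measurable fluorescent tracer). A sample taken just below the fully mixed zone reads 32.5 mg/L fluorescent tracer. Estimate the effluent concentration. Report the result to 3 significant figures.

163 mg/L

Mass balance: 8.700·0 + 2.160·Cₑ = 10.86·32.50
→ Cₑ = (10.86·32.50 − 8.700·0) / 2.160 = 163.4 mg/L.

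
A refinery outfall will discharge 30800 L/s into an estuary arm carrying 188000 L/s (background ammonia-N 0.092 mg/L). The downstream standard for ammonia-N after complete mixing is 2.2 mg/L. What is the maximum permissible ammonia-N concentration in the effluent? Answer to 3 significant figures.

At the limit, (Qr·Cr + Qe·Cₑ)/(Qr + Qe) = 2.2:
Cₑ = (218800·2.2 − 188000·0.09200) / 30800 = 15.07 mg/L.

15.1 mg/L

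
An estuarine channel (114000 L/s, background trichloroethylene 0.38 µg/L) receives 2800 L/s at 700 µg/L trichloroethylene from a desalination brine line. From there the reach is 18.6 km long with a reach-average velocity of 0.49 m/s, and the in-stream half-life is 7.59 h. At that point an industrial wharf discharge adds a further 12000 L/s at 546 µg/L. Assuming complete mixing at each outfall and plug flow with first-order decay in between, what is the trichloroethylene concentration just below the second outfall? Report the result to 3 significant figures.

Flow-weighted average: C = (114000·0.3800 + 2800·700.0) / 116800 = 2003000/116800 = 17.15 µg/L; combined flow 116800 L/s.
Travel time t = 18.6·1000 / 0.49 = 37960 s = 10.54 h.
Half-life 7.59 h → k = ln 2 / 7.59 = 0.09132 h⁻¹ = 2.192 d⁻¹.
Applying C = C₀e^(−kt): 17.15 × 0.3818 = 6.548 µg/L.
At the second outfall, C = (116800·6.548 + 12000·546.0) / (116800 + 12000) = 56.81 µg/L.

56.8 µg/L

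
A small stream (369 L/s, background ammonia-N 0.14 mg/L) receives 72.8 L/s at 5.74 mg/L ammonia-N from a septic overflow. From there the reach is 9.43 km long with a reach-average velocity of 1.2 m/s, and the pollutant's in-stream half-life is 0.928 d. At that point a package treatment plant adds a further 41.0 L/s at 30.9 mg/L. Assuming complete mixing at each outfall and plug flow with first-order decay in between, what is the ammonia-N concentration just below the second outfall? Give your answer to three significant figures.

Conservation of mass: C = (369.0·0.1400 + 72.80·5.740) / 441.8 = 469.5/441.8 = 1.063 mg/L; combined flow 441.8 L/s.
Travel time t = 9.43·1000 / 1.2 = 7858 s = 2.183 h.
Half-life 0.928 d → k = ln 2 / 0.928 = 0.7469 d⁻¹.
Applying C = C₀e^(−kt): 1.063 × 0.9343 = 0.9930 mg/L.
Second outfall: C = (441.8·0.9930 + 41.00·30.90)/482.8 = 3.533 mg/L.

3.53 mg/L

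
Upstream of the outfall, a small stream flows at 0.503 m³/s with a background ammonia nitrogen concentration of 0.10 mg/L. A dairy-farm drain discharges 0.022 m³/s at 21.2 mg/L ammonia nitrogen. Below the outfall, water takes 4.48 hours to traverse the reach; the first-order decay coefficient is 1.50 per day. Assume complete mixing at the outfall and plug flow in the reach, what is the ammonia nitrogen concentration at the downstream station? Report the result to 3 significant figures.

0.744 mg/L

Mass balance: C = (0.5030·0.1000 + 0.02200·21.20) / 0.5250 = 0.5167/0.5250 = 0.9842 mg/L.
Applying C = C₀e^(−kt): 0.9842 × 0.7558 = 0.7438 mg/L.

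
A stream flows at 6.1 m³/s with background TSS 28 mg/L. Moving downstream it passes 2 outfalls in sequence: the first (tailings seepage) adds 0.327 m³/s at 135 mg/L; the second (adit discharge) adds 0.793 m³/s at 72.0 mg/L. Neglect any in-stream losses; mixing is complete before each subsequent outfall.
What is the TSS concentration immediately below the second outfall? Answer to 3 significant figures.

37.7 mg/L

Below outfall 1: Q → 6.427 m³/s, C = (6.100·28.00 + 0.3270·135.0)/6.427 = 33.44 mg/L.
Below outfall 2: Q → 7.220 m³/s, C = (6.427·33.44 + 0.7930·72.00)/7.220 = 37.68 mg/L.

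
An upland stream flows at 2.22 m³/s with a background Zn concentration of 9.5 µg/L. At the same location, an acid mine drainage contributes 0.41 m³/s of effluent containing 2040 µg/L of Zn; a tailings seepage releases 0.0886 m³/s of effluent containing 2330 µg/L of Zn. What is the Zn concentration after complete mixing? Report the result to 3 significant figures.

Mixed concentration C = ΣQC/ΣQ = (2.220·9.500 + 0.4100·2040 + 0.08860·2330) / 2.719 = 1064/2.719 = 391.4 µg/L.

391 µg/L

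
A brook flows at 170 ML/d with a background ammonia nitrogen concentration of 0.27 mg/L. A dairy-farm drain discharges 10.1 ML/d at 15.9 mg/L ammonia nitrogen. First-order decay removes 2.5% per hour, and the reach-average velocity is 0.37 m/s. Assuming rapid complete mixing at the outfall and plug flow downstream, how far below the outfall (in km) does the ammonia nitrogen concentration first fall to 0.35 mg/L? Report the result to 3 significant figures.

62.4 km

Mixed concentration C = ΣQC/ΣQ = (170.0·0.2700 + 10.10·15.90) / 180.1 = 206.5/180.1 = 1.147 mg/L.
2.5%/h lost → k = −ln(1 − 0.025) = 0.02532 h⁻¹.
Set 1.147·exp(−k·t) = 0.35 → t = ln(1.147/0.35)/k = 168700 s = 46.87 h.
Distance = v·t = 0.37·168700 = 62430 m = 62.43 km.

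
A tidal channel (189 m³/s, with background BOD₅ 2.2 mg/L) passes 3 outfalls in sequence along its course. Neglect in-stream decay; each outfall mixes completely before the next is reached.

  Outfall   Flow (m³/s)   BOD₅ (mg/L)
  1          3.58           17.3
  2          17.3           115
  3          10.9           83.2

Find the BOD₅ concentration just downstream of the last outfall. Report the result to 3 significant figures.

15.3 mg/L

Outfall 1: combined Q = 192.6 m³/s; C = (189.0·2.200 + 3.580·17.30)/192.6 = 2.481 mg/L.
Outfall 2: combined Q = 209.9 m³/s; C = (192.6·2.481 + 17.30·115.0)/209.9 = 11.76 mg/L.
Outfall 3: combined Q = 220.8 m³/s; C = (209.9·11.76 + 10.90·83.20)/220.8 = 15.28 mg/L.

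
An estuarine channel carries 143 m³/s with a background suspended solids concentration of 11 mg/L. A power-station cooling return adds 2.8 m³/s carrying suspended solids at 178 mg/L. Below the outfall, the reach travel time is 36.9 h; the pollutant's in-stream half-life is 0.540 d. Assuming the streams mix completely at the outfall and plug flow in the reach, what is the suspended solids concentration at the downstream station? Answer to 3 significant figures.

Mixed concentration C = ΣQC/ΣQ = (143.0·11.00 + 2.800·178.0) / 145.8 = 2071/145.8 = 14.21 mg/L.
Half-life 0.540 d → k = ln 2 / 0.540 = 1.284 d⁻¹.
Applying C = C₀e^(−kt): 14.21 × 0.1390 = 1.974 mg/L.

1.97 mg/L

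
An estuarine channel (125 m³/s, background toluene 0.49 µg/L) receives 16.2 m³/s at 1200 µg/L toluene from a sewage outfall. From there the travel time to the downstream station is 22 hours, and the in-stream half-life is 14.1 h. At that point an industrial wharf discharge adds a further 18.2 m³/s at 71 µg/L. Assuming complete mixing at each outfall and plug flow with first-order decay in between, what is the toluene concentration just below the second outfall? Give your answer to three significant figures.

49.6 µg/L

Mixed concentration C = ΣQC/ΣQ = (125.0·0.4900 + 16.20·1200) / 141.2 = 19500/141.2 = 138.1 µg/L; combined flow 141.2 m³/s.
Half-life 14.1 h → k = ln 2 / 14.1 = 0.04916 h⁻¹ = 1.180 d⁻¹.
Decay over the reach: 138.1·exp(−kt) = 138.1·0.3391 = 46.83 µg/L.
At the second outfall, C = (141.2·46.83 + 18.20·71.00) / (141.2 + 18.20) = 49.59 µg/L.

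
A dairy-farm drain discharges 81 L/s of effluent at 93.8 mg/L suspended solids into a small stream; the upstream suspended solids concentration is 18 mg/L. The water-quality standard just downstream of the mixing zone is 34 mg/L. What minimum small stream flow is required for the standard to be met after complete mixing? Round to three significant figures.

Set C_mix = 34: (Q·18.00 + 81.00·93.80) / (Q + 81.00) = 34
→ Q = 81.00·(93.80 − 34)/(34 − 18.00) = 302.7 L/s.

303 L/s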